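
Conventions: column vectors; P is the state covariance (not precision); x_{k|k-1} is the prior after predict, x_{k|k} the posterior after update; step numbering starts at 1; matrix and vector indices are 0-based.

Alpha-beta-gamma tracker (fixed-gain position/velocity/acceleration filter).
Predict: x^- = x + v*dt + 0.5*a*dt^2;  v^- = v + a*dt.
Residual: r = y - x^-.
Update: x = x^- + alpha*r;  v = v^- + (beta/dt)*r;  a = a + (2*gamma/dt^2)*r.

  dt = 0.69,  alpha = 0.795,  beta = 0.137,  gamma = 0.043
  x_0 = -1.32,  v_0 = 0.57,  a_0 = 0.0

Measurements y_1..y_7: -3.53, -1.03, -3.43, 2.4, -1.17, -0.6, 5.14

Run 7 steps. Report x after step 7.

step 1: x_pred=-0.9267  r=-2.6033  x^+=-2.9963  v^+=0.0531  a^+=-0.4702
step 2: x_pred=-3.0716  r=2.0416  x^+=-1.4485  v^+=0.1340  a^+=-0.1015
step 3: x_pred=-1.3802  r=-2.0498  x^+=-3.0098  v^+=-0.3430  a^+=-0.4717
step 4: x_pred=-3.3587  r=5.7587  x^+=1.2195  v^+=0.4749  a^+=0.5685
step 5: x_pred=1.6825  r=-2.8525  x^+=-0.5852  v^+=0.3008  a^+=0.0532
step 6: x_pred=-0.3650  r=-0.2350  x^+=-0.5518  v^+=0.2909  a^+=0.0108
step 7: x_pred=-0.3485  r=5.4885  x^+=4.0149  v^+=1.3881  a^+=1.0022

x_post = 4.0149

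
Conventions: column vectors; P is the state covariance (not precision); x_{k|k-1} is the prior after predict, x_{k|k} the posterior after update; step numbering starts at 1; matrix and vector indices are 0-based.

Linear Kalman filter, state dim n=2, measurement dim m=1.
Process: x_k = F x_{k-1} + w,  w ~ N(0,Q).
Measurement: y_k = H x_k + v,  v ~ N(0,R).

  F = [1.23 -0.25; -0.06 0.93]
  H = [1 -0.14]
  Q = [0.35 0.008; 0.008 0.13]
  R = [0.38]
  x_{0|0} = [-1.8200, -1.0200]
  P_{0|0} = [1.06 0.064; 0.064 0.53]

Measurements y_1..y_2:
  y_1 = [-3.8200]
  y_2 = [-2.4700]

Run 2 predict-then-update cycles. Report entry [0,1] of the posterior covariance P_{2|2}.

step 1: x^-=[-1.9836, -0.8394]  P^-=[1.9474 -0.1193; -0.1193 0.5851]  S=[2.3723]  K=[0.8279; -0.0848]  nu=[-1.9539]  x^+=[-3.6013, -0.6737]  P^+=[0.3212 0.0473; 0.0473 0.5680]
step 2: x^-=[-4.2612, -0.4105]  P^-=[0.8424 -0.0930; -0.0930 0.6171]  S=[1.2605]  K=[0.6786; -0.1423]  nu=[1.7338]  x^+=[-3.0847, -0.6571]  P^+=[0.2619 0.0288; 0.0288 0.5916]

P_post[0,1] = 0.0288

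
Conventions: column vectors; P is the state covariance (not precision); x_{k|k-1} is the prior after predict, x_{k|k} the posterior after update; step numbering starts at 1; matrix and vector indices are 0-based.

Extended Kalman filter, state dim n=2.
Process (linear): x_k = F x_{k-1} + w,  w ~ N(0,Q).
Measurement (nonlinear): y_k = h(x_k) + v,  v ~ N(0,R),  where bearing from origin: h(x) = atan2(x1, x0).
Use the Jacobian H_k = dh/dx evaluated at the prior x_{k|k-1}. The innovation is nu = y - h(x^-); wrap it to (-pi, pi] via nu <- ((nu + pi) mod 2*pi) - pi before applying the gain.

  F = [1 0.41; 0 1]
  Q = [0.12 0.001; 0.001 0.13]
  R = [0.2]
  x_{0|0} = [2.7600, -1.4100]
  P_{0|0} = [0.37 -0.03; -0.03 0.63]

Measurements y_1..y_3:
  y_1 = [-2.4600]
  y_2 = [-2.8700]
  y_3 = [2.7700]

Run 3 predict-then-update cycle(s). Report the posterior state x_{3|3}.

step 1: x^-=[2.1819, -1.4100]  P^-=[0.5713 0.2293; 0.2293 0.7600]  H_jac=[0.2089 0.3233]  S=[0.3354]  K=[0.5770; 0.8755]  nu=[-1.8863]  x^+=[1.0935, -3.0615]  P^+=[0.4597 0.0599; 0.0599 0.5029]
step 2: x^-=[-0.1617, -3.0615]  P^-=[0.7133 0.2671; 0.2671 0.6329]  H_jac=[0.3257 -0.0172]  S=[0.2729]  K=[0.8346; 0.2789]  nu=[-1.2464]  x^+=[-1.2020, -3.4092]  P^+=[0.5232 0.2036; 0.2036 0.6117]
step 3: x^-=[-2.5998, -3.4092]  P^-=[0.9130 0.4554; 0.4554 0.7417]  H_jac=[0.1855 -0.1414]  S=[0.2224]  K=[0.4719; -0.0920]  nu=[-1.2909]  x^+=[-3.2089, -3.2905]  P^+=[0.8635 0.4650; 0.4650 0.7398]

x_post = [-3.2089, -3.2905]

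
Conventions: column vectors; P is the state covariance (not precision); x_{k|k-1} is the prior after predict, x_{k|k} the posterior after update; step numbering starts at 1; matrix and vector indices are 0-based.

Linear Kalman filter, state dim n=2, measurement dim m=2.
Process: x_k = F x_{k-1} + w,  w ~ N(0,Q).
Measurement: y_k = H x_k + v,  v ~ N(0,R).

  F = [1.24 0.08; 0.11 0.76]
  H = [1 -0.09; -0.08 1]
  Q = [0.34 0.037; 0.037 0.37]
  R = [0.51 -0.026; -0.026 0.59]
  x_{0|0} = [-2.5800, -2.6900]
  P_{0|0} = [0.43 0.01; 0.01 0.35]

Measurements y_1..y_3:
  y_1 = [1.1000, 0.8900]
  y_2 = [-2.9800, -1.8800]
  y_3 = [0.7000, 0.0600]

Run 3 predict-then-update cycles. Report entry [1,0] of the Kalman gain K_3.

step 1: x^-=[-3.4144, -2.3282]  P^-=[1.0054 0.1264; 0.1264 0.5790]  S=[1.4973 -0.0312; -0.0312 1.1552]  K=[0.6651 0.0578; 0.0599 0.4941]  nu=[4.3049, 2.9450]  x^+=[-0.3812, -0.6151]  P^+=[0.3417 0.0441; 0.0441 0.2935]
step 2: x^-=[-0.5219, -0.5094]  P^-=[0.8760 0.1434; 0.1434 0.5510]  S=[1.3646 -0.0012; -0.0012 1.1237]  K=[0.6325 0.0660; 0.0692 0.4802]  nu=[-2.5039, -1.4124]  x^+=[-2.1988, -1.3609]  P^+=[0.3252 0.0485; 0.0485 0.2854]
step 3: x^-=[-2.8354, -1.2762]  P^-=[0.8515 0.1448; 0.1448 0.5469]  S=[1.3399 0.0025; 0.0025 1.1192]  K=[0.6257 0.0671; 0.0705 0.4782]  nu=[3.4206, 1.1093]  x^+=[-0.6208, -0.5047]  P^+=[0.3218 0.0491; 0.0491 0.2842]

K[1,0] = 0.0705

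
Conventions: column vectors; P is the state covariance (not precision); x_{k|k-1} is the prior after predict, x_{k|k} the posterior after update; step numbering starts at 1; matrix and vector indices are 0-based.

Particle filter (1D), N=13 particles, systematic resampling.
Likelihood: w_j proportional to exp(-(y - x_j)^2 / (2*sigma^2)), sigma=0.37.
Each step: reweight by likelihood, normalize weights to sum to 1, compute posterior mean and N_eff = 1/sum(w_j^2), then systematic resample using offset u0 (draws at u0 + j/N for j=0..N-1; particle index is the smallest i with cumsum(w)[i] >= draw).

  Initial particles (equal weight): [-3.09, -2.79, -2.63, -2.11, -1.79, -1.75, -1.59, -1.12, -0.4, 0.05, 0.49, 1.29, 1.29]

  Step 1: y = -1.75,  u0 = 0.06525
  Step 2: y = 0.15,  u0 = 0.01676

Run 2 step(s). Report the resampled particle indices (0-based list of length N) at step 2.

resampled_idx = [11, 12, 12, 12, 12, 12, 12, 12, 12, 12, 12, 12, 12]

step 1: w=[0.0004, 0.0050, 0.0154, 0.1621, 0.2587, 0.2602, 0.2370, 0.0611, 0.0003, 0.0000, 0.0000, 0.0000, 0.0000]  mean=-1.7611  Neff=4.5249  idx=[3, 3, 4, 4, 4, 5, 5, 5, 5, 6, 6, 6, 7]
step 2: w=[0.0000, 0.0000, 0.0004, 0.0004, 0.0004, 0.0007, 0.0007, 0.0007, 0.0007, 0.0056, 0.0056, 0.0056, 0.9794]  mean=-1.1303  Neff=1.0423  idx=[11, 12, 12, 12, 12, 12, 12, 12, 12, 12, 12, 12, 12]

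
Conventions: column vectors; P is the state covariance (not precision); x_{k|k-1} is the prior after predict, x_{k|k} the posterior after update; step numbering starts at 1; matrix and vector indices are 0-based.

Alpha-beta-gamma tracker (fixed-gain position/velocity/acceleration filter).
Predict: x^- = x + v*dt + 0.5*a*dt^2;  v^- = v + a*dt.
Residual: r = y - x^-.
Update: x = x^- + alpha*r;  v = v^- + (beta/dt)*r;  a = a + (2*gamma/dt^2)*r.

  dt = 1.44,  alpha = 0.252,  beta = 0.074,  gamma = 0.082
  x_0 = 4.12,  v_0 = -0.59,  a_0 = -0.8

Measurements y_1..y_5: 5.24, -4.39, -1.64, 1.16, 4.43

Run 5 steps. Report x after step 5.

step 1: x_pred=2.4410  r=2.7990  x^+=3.1463  v^+=-1.5982  a^+=-0.5786
step 2: x_pred=0.2450  r=-4.6350  x^+=-0.9230  v^+=-2.6696  a^+=-0.9452
step 3: x_pred=-5.7472  r=4.1072  x^+=-4.7122  v^+=-3.8196  a^+=-0.6204
step 4: x_pred=-10.8556  r=12.0156  x^+=-7.8277  v^+=-4.0955  a^+=0.3299
step 5: x_pred=-13.3831  r=17.8131  x^+=-8.8942  v^+=-2.7050  a^+=1.7388

x_post = -8.8942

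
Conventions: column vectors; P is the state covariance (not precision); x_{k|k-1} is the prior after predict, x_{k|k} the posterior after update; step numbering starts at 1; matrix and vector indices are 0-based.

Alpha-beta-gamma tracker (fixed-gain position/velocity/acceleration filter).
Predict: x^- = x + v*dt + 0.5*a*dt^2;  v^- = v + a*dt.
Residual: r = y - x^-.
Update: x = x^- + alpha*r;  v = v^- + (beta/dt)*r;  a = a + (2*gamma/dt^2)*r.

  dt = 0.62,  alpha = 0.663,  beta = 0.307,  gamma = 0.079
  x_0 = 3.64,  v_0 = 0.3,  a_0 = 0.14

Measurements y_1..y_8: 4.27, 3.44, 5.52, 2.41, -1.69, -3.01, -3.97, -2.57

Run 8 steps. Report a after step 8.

step 1: x_pred=3.8529  r=0.4171  x^+=4.1294  v^+=0.5933  a^+=0.3114
step 2: x_pred=4.5572  r=-1.1172  x^+=3.8165  v^+=0.2332  a^+=-0.1477
step 3: x_pred=3.9327  r=1.5873  x^+=4.9851  v^+=0.9276  a^+=0.5047
step 4: x_pred=5.6572  r=-3.2472  x^+=3.5043  v^+=-0.3674  a^+=-0.8300
step 5: x_pred=3.1170  r=-4.8070  x^+=-0.0700  v^+=-3.2622  a^+=-2.8058
step 6: x_pred=-2.6319  r=-0.3781  x^+=-2.8826  v^+=-5.1891  a^+=-2.9612
step 7: x_pred=-6.6690  r=2.6990  x^+=-4.8795  v^+=-5.6886  a^+=-1.8519
step 8: x_pred=-8.7624  r=6.1924  x^+=-4.6568  v^+=-3.7705  a^+=0.6934

a_post = 0.6934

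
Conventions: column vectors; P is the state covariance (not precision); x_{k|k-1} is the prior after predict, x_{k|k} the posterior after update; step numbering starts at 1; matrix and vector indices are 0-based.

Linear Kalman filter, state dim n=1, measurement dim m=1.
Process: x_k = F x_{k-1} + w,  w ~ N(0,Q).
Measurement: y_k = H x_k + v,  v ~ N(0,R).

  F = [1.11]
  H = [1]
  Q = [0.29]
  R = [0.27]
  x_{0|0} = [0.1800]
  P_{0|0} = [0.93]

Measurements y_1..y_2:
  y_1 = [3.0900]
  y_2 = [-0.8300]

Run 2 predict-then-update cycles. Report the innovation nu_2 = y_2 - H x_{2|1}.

innov = [-3.7521]

step 1: x^-=[0.1998]  P^-=[1.4359]  S=[1.7059]  K=[0.8417]  nu=[2.8902]  x^+=[2.6325]  P^+=[0.2273]
step 2: x^-=[2.9221]  P^-=[0.5700]  S=[0.8400]  K=[0.6786]  nu=[-3.7521]  x^+=[0.3760]  P^+=[0.1832]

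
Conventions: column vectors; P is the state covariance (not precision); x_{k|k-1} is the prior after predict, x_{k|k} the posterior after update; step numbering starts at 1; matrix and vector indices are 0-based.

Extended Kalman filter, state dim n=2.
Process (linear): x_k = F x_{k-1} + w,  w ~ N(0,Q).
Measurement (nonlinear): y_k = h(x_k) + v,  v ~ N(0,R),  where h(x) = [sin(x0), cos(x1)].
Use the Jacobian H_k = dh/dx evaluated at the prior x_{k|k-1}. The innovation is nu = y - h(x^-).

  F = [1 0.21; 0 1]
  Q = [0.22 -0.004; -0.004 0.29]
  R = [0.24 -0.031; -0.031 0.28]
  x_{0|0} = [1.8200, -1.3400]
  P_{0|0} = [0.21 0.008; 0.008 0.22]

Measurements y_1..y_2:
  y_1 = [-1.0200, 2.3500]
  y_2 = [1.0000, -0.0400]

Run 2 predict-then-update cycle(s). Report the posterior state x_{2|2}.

step 1: x^-=[1.5386, -1.3400]  P^-=[0.4431 0.0502; 0.0502 0.5100]  H_jac=[0.0322 0.0000; 0.0000 0.9735]  S=[0.2405 -0.0294; -0.0294 0.7633]  K=[0.0675 0.0666; 0.0867 0.6538]  nu=[-2.0195, 2.1212]  x^+=[1.5437, -0.1283]  P^+=[0.4388 0.0170; 0.0170 0.1853]
step 2: x^-=[1.5167, -0.1283]  P^-=[0.6742 0.0519; 0.0519 0.4753]  H_jac=[0.0540 0.0000; 0.0000 0.1280]  S=[0.2420 -0.0306; -0.0306 0.2878]  K=[0.1556 0.0397; 0.0389 0.2155]  nu=[0.0015, -1.0318]  x^+=[1.4760, -0.3506]  P^+=[0.6682 0.0491; 0.0491 0.4621]

x_post = [1.4760, -0.3506]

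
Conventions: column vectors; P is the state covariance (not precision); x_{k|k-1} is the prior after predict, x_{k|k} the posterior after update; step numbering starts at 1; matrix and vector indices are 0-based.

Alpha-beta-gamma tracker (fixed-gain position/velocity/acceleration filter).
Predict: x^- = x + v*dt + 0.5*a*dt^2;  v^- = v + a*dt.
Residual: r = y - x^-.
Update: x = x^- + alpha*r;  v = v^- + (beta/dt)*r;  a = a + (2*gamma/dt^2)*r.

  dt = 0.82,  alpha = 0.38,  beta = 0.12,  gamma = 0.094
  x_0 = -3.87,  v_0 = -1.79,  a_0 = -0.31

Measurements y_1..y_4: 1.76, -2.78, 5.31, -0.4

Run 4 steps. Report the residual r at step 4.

step 1: x_pred=-5.4420  r=7.2020  x^+=-2.7053  v^+=-0.9902  a^+=1.7037
step 2: x_pred=-2.9445  r=0.1645  x^+=-2.8820  v^+=0.4308  a^+=1.7496
step 3: x_pred=-1.9405  r=7.2505  x^+=0.8147  v^+=2.9266  a^+=3.7768
step 4: x_pred=4.4843  r=-4.8843  x^+=2.6282  v^+=5.3088  a^+=2.4112

resid = -4.8843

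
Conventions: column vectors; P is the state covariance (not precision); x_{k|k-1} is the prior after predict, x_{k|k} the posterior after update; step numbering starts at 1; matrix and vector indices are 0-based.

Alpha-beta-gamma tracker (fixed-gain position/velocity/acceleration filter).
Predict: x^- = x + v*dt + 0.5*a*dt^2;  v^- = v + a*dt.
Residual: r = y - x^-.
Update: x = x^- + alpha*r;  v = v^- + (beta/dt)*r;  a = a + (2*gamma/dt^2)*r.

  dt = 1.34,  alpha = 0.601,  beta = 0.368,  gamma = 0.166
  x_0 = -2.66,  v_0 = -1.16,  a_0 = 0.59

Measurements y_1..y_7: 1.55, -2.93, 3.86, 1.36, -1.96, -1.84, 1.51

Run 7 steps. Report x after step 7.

step 1: x_pred=-3.6847  r=5.2347  x^+=-0.5386  v^+=1.0682  a^+=1.5579
step 2: x_pred=2.2914  r=-5.2214  x^+=-0.8467  v^+=1.7218  a^+=0.5925
step 3: x_pred=1.9925  r=1.8675  x^+=3.1149  v^+=3.0286  a^+=0.9378
step 4: x_pred=8.0151  r=-6.6551  x^+=4.0154  v^+=2.4575  a^+=-0.2927
step 5: x_pred=7.0456  r=-9.0056  x^+=1.6332  v^+=-0.4079  a^+=-1.9578
step 6: x_pred=-0.6712  r=-1.1688  x^+=-1.3736  v^+=-3.3525  a^+=-2.1740
step 7: x_pred=-7.8177  r=9.3277  x^+=-2.2118  v^+=-3.7039  a^+=-0.4493

x_post = -2.2118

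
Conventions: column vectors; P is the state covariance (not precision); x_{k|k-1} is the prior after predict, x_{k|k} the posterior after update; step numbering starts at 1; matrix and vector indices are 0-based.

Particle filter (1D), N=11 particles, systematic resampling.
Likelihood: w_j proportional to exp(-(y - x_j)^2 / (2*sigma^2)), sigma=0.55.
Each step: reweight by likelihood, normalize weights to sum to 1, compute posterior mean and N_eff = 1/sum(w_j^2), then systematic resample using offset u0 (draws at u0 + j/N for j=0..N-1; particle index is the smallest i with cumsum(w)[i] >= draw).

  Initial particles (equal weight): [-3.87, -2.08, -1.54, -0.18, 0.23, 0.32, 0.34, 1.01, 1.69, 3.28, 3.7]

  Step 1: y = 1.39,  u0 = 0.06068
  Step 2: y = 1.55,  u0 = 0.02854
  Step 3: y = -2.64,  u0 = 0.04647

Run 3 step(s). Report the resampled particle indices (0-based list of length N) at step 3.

step 1: w=[0.0000, 0.0000, 0.0000, 0.0081, 0.0518, 0.0721, 0.0774, 0.3769, 0.4124, 0.0013, 0.0001]  mean=1.1419  Neff=3.0672  idx=[5, 6, 7, 7, 7, 7, 8, 8, 8, 8, 8]
step 2: w=[0.0110, 0.0119, 0.0825, 0.0825, 0.0825, 0.0825, 0.1294, 0.1294, 0.1294, 0.1294, 0.1294]  mean=1.4344  Neff=8.9902  idx=[2, 3, 4, 5, 6, 7, 7, 8, 9, 9, 10]
step 3: w=[0.2499, 0.2499, 0.2499, 0.2499, 0.0000, 0.0000, 0.0000, 0.0000, 0.0000, 0.0000, 0.0000]  mean=1.0102  Neff=4.0018  idx=[0, 0, 0, 1, 1, 2, 2, 2, 3, 3, 3]

resampled_idx = [0, 0, 0, 1, 1, 2, 2, 2, 3, 3, 3]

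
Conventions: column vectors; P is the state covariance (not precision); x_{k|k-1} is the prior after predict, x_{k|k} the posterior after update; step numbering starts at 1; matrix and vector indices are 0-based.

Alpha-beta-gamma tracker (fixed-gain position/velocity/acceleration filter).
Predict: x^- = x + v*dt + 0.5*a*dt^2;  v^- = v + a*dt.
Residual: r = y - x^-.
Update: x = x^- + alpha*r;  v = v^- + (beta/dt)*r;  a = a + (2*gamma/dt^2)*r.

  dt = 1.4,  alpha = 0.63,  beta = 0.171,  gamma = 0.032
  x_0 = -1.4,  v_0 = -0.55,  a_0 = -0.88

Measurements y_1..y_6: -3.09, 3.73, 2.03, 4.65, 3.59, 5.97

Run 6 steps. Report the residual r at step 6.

step 1: x_pred=-3.0324  r=-0.0576  x^+=-3.0687  v^+=-1.7890  a^+=-0.8819
step 2: x_pred=-6.4376  r=10.1676  x^+=-0.0320  v^+=-1.7818  a^+=-0.5499
step 3: x_pred=-3.0654  r=5.0954  x^+=0.1447  v^+=-1.9292  a^+=-0.3835
step 4: x_pred=-2.9320  r=7.5820  x^+=1.8446  v^+=-1.5400  a^+=-0.1359
step 5: x_pred=-0.4446  r=4.0346  x^+=2.0972  v^+=-1.2375  a^+=-0.0042
step 6: x_pred=0.3605  r=5.6095  x^+=3.8945  v^+=-0.5582  a^+=0.1790

resid = 5.6095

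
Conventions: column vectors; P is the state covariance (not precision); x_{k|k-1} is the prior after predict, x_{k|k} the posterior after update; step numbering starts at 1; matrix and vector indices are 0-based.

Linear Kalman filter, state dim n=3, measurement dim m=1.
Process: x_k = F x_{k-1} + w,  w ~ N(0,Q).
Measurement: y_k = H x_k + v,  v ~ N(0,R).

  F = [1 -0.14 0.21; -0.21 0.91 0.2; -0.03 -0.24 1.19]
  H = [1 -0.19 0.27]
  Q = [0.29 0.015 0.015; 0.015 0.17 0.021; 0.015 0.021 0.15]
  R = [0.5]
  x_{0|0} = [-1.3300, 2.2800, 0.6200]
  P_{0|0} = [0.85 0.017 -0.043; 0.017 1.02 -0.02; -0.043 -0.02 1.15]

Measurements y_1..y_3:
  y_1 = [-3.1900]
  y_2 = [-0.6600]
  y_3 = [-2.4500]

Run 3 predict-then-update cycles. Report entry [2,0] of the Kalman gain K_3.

K[2,0] = 0.5631

step 1: x^-=[-1.5190, 2.4781, 0.2305]  P^-=[1.1891 -0.2391 0.2606; -0.2391 1.0880 0.0680; 0.2606 0.0680 1.8528]  S=[2.0880]  K=[0.6249; -0.2047; 0.3582]  nu=[-1.2624]  x^+=[-2.3079, 2.7366, -0.2217]  P^+=[0.3736 0.0280 -0.2068; 0.0280 1.0005 0.2211; -0.2068 0.2211 1.5849]
step 2: x^-=[-2.7376, 2.9306, -0.8513]  P^-=[0.6454 -0.0942 0.1341; -0.0942 1.1655 0.4645; 0.1341 0.4645 2.3412]  S=[1.4187]  K=[0.4931; -0.1341; 0.4779]  nu=[2.8643]  x^+=[-1.3253, 2.5465, 0.5174]  P^+=[0.3005 -0.0004 -0.2002; -0.0004 1.1400 0.5554; -0.2002 0.5554 2.0172]
step 3: x^-=[-1.5732, 2.6991, 0.0443]  P^-=[0.5852 -0.0496 0.1910; -0.0496 1.4271 0.8800; 0.1910 0.8800 2.7695]  S=[1.3703]  K=[0.4716; -0.0607; 0.5631]  nu=[-0.3760]  x^+=[-1.7505, 2.7219, -0.1674]  P^+=[0.2805 -0.0104 -0.1728; -0.0104 1.4220 0.9268; -0.1728 0.9268 2.3351]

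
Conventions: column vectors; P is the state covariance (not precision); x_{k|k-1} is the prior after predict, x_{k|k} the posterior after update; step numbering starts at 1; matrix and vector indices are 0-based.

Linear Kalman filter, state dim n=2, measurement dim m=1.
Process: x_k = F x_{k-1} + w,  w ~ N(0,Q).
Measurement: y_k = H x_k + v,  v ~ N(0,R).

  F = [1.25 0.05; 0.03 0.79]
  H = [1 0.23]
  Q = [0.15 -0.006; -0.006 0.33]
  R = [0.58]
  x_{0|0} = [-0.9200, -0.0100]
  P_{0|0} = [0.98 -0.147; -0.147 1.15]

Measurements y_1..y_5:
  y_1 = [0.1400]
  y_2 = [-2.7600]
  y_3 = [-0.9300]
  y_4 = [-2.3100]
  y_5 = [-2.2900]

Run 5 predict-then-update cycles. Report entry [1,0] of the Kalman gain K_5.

step 1: x^-=[-1.1505, -0.0355]  P^-=[1.6658 -0.0692; -0.0692 1.0416]  S=[2.2690]  K=[0.7271; 0.0751]  nu=[1.2987]  x^+=[-0.2062, 0.0620]  P^+=[0.4661 -0.1931; -0.1931 1.0288]
step 2: x^-=[-0.2547, 0.0428]  P^-=[0.8568 -0.1388; -0.1388 0.9634]  S=[1.4239]  K=[0.5793; 0.0581]  nu=[-2.5152]  x^+=[-1.7117, -0.1033]  P^+=[0.3789 -0.1868; -0.1868 0.9586]
step 3: x^-=[-2.1448, -0.1330]  P^-=[0.7212 -0.1386; -0.1386 0.9197]  S=[1.2860]  K=[0.5360; 0.0567]  nu=[1.2454]  x^+=[-1.4773, -0.0624]  P^+=[0.3517 -0.1777; -0.1777 0.9156]
step 4: x^-=[-1.8498, -0.0936]  P^-=[0.6797 -0.1324; -0.1324 0.8933]  S=[1.2460]  K=[0.5210; 0.0586]  nu=[-0.4387]  x^+=[-2.0783, -0.1193]  P^+=[0.3414 -0.1705; -0.1705 0.8890]
step 5: x^-=[-2.6039, -0.1566]  P^-=[0.6644 -0.1267; -0.1267 0.8771]  S=[1.2325]  K=[0.5154; 0.0609]  nu=[0.3499]  x^+=[-2.4235, -0.1353]  P^+=[0.3370 -0.1654; -0.1654 0.8725]

K[1,0] = 0.0609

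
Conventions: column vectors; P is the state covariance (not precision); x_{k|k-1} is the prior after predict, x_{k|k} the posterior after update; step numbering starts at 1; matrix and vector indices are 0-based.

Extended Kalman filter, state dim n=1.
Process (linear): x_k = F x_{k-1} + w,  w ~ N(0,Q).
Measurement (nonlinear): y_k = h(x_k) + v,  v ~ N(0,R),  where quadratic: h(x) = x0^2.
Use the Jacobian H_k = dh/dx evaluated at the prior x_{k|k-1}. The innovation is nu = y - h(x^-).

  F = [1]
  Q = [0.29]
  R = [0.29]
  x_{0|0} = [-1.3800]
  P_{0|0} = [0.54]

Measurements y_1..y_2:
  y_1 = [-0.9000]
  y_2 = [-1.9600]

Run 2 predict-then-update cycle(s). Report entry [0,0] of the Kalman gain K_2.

step 1: x^-=[-1.3800]  P^-=[0.8300]  H_jac=[-2.7600]  S=[6.6126]  K=[-0.3464]  nu=[-2.8044]  x^+=[-0.4085]  P^+=[0.0364]
step 2: x^-=[-0.4085]  P^-=[0.3264]  H_jac=[-0.8169]  S=[0.5078]  K=[-0.5251]  nu=[-2.1269]  x^+=[0.7083]  P^+=[0.1864]

K[0,0] = -0.5251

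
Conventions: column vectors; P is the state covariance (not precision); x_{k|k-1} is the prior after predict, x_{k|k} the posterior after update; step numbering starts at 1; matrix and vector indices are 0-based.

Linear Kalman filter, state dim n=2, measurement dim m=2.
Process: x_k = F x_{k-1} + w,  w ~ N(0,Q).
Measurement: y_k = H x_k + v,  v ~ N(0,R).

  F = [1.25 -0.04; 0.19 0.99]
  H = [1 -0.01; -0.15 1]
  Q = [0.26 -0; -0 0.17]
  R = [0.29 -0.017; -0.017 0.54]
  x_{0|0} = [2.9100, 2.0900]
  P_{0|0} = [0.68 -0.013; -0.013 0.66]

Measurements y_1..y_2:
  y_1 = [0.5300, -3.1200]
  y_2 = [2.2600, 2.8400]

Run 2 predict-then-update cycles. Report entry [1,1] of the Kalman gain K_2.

step 1: x^-=[3.5539, 2.6220]  P^-=[1.3249 0.1194; 0.1194 0.8365]  S=[1.6126 -0.1045; -0.1045 1.3705]  K=[0.8212 0.0047; 0.1081 0.6055]  nu=[-2.9977, -5.2089]  x^+=[1.0677, -0.8563]  P^+=[0.2383 0.0243; 0.0243 0.3288]
step 2: x^-=[1.3688, -0.6449]  P^-=[0.6304 0.0735; 0.0735 0.5100]  S=[0.9190 -0.0430; -0.0430 1.0422]  K=[0.6856 0.0081; 0.0971 0.4828]  nu=[0.8847, 3.6902]  x^+=[2.0053, 1.2227]  P^+=[0.1989 0.0226; 0.0226 0.2625]

K[1,1] = 0.4828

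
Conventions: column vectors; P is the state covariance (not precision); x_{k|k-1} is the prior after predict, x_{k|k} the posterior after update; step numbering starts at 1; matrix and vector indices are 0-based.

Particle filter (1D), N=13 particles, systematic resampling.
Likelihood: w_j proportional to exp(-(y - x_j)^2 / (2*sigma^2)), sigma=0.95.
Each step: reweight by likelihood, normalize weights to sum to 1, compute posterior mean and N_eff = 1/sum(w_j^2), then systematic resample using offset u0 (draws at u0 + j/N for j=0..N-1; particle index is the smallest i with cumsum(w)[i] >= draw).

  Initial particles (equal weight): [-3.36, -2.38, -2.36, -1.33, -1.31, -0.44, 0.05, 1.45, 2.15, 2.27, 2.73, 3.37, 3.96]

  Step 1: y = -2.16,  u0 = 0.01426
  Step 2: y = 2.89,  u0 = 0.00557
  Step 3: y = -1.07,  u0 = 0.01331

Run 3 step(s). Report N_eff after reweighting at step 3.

step 1: w=[0.1121, 0.2424, 0.2435, 0.1700, 0.1668, 0.0483, 0.0166, 0.0002, 0.0000, 0.0000, 0.0000, 0.0000, 0.0000]  mean=-1.9930  Neff=5.2643  idx=[0, 0, 1, 1, 1, 2, 2, 2, 3, 3, 4, 4, 5]
step 2: w=[0.0000, 0.0000, 0.0001, 0.0001, 0.0001, 0.0001, 0.0001, 0.0001, 0.0219, 0.0219, 0.0241, 0.0241, 0.9074]  mean=-0.5220  Neff=1.2113  idx=[8, 11, 12, 12, 12, 12, 12, 12, 12, 12, 12, 12, 12]
step 3: w=[0.0895, 0.0900, 0.0746, 0.0746, 0.0746, 0.0746, 0.0746, 0.0746, 0.0746, 0.0746, 0.0746, 0.0746, 0.0746]  mean=-0.5980  Neff=12.9344  idx=[0, 1, 1, 2, 3, 4, 5, 6, 8, 9, 10, 11, 12]

N_eff = 12.9344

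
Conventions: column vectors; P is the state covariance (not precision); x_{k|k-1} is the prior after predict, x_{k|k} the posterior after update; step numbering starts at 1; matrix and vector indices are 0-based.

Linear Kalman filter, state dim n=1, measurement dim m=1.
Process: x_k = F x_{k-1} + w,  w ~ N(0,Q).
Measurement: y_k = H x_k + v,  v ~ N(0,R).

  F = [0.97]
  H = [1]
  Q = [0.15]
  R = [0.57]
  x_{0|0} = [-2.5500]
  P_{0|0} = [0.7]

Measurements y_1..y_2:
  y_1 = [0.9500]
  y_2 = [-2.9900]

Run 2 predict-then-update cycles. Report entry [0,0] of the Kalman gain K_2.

step 1: x^-=[-2.4735]  P^-=[0.8086]  S=[1.3786]  K=[0.5865]  nu=[3.4235]  x^+=[-0.4655]  P^+=[0.3343]
step 2: x^-=[-0.4515]  P^-=[0.4646]  S=[1.0346]  K=[0.4490]  nu=[-2.5385]  x^+=[-1.5914]  P^+=[0.2560]

K[0,0] = 0.4490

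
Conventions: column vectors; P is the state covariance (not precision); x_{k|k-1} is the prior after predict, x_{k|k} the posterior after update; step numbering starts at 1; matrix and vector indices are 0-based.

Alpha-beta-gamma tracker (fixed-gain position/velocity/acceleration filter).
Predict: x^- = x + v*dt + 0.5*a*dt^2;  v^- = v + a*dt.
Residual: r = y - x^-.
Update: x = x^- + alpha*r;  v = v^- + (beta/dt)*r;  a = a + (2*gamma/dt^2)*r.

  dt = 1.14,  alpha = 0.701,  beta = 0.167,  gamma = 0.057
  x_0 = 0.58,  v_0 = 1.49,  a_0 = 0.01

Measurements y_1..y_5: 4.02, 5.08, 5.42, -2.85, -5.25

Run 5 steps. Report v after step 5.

v_post = -1.8308

step 1: x_pred=2.2851  r=1.7349  x^+=3.5013  v^+=1.7555  a^+=0.1622
step 2: x_pred=5.6080  r=-0.5280  x^+=5.2379  v^+=1.8631  a^+=0.1159
step 3: x_pred=7.4371  r=-2.0171  x^+=6.0231  v^+=1.6997  a^+=-0.0611
step 4: x_pred=7.9211  r=-10.7711  x^+=0.3706  v^+=0.0522  a^+=-1.0059
step 5: x_pred=-0.2236  r=-5.0264  x^+=-3.7471  v^+=-1.8308  a^+=-1.4468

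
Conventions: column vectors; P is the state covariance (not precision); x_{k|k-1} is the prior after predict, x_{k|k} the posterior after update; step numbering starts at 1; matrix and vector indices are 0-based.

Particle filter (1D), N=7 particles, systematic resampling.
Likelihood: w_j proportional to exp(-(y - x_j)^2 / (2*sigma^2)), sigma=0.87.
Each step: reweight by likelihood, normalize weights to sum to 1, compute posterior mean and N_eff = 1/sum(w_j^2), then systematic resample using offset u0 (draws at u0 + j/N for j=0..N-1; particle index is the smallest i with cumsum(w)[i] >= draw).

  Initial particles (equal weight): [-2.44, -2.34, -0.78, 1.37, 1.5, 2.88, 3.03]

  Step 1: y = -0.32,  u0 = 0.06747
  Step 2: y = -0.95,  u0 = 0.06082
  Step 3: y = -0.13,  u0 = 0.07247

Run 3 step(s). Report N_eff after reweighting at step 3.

N_eff = 7.0000

step 1: w=[0.0410, 0.0538, 0.6935, 0.1209, 0.0894, 0.0009, 0.0005]  mean=-0.4630  Neff=1.9680  idx=[1, 2, 2, 2, 2, 2, 4]
step 2: w=[0.0536, 0.1885, 0.1885, 0.1885, 0.1885, 0.1885, 0.0036]  mean=-0.8554  Neff=5.5360  idx=[1, 1, 2, 3, 4, 4, 5]
step 3: w=[0.1429, 0.1429, 0.1429, 0.1429, 0.1429, 0.1429, 0.1429]  mean=-0.7800  Neff=7.0000  idx=[0, 1, 2, 3, 4, 5, 6]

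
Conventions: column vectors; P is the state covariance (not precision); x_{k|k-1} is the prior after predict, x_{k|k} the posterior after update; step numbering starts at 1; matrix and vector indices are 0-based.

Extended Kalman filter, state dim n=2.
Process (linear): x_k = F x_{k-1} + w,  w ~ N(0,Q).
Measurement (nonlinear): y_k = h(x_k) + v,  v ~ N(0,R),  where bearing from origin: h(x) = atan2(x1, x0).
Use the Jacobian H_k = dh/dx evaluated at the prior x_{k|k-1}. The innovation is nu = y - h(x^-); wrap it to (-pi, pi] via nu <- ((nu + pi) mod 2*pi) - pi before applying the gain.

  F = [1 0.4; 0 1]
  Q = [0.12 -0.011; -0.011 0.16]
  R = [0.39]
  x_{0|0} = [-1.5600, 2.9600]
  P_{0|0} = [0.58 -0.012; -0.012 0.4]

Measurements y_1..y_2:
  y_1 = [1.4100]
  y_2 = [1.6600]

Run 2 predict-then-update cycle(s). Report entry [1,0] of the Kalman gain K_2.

K[1,0] = -0.0506

step 1: x^-=[-0.3760, 2.9600]  P^-=[0.7544 0.1370; 0.1370 0.5600]  H_jac=[-0.3325 -0.0422]  S=[0.4782]  K=[-0.5366; -0.1447]  nu=[-0.2871]  x^+=[-0.2219, 3.0015]  P^+=[0.6167 0.0999; 0.0999 0.5500]
step 2: x^-=[0.9787, 3.0015]  P^-=[0.9046 0.3089; 0.3089 0.7100]  H_jac=[-0.3011 0.0982]  S=[0.4606]  K=[-0.5256; -0.0506]  nu=[0.4044]  x^+=[0.7661, 2.9811]  P^+=[0.7774 0.2966; 0.2966 0.7088]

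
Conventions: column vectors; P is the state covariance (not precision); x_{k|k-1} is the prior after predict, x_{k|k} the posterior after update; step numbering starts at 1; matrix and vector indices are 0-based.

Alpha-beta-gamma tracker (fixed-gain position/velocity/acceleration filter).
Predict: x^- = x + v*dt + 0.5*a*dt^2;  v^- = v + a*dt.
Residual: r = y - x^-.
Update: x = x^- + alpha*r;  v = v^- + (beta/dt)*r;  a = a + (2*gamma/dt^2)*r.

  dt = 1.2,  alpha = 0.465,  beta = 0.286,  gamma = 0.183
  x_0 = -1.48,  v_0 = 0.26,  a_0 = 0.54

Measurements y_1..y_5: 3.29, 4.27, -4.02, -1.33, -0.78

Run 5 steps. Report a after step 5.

a_post = -3.0638

step 1: x_pred=-0.7792  r=4.0692  x^+=1.1130  v^+=1.8778  a^+=1.5743
step 2: x_pred=4.4998  r=-0.2298  x^+=4.3930  v^+=3.7122  a^+=1.5158
step 3: x_pred=9.9390  r=-13.9590  x^+=3.4480  v^+=2.2043  a^+=-2.0321
step 4: x_pred=4.6301  r=-5.9601  x^+=1.8586  v^+=-1.6547  a^+=-3.5469
step 5: x_pred=-2.6808  r=1.9008  x^+=-1.7969  v^+=-5.4580  a^+=-3.0638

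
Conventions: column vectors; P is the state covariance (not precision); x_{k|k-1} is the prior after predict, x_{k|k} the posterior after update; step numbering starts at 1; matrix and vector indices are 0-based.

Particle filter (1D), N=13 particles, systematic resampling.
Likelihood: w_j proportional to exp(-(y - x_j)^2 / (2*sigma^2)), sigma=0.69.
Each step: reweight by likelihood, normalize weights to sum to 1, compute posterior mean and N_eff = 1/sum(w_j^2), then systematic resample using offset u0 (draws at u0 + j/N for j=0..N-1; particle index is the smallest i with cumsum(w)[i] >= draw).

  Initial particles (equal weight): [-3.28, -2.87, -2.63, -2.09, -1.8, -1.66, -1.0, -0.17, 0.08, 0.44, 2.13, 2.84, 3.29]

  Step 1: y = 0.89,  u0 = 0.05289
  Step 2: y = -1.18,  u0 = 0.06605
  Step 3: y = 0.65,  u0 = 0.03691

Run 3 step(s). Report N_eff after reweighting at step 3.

N_eff = 12.1876

step 1: w=[0.0000, 0.0000, 0.0000, 0.0000, 0.0003, 0.0006, 0.0126, 0.1650, 0.2695, 0.4340, 0.1068, 0.0099, 0.0013]  mean=0.4301  Neff=3.3344  idx=[7, 7, 8, 8, 8, 8, 9, 9, 9, 9, 9, 10, 10]
step 2: w=[0.1949, 0.1949, 0.1074, 0.1074, 0.1074, 0.1074, 0.0361, 0.0361, 0.0361, 0.0361, 0.0361, 0.0000, 0.0000]  mean=0.0476  Neff=7.7757  idx=[0, 0, 1, 1, 1, 2, 3, 4, 4, 5, 6, 8, 10]
step 3: w=[0.0555, 0.0555, 0.0555, 0.0555, 0.0555, 0.0800, 0.0800, 0.0800, 0.0800, 0.0800, 0.1074, 0.1074, 0.1074]  mean=0.1266  Neff=12.1876  idx=[0, 2, 3, 4, 5, 6, 7, 8, 9, 10, 11, 11, 12]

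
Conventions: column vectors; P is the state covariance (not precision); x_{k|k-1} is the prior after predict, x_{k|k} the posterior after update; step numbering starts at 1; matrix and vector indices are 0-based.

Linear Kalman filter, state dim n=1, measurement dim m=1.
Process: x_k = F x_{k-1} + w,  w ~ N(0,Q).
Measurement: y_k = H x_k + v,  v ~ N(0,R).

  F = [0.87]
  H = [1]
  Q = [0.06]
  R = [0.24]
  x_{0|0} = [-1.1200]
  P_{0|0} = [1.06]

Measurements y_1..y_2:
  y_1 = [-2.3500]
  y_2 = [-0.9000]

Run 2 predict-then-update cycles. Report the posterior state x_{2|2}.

step 1: x^-=[-0.9744]  P^-=[0.8623]  S=[1.1023]  K=[0.7823]  nu=[-1.3756]  x^+=[-2.0505]  P^+=[0.1877]
step 2: x^-=[-1.7839]  P^-=[0.2021]  S=[0.4421]  K=[0.4571]  nu=[0.8839]  x^+=[-1.3799]  P^+=[0.1097]

x_post = [-1.3799]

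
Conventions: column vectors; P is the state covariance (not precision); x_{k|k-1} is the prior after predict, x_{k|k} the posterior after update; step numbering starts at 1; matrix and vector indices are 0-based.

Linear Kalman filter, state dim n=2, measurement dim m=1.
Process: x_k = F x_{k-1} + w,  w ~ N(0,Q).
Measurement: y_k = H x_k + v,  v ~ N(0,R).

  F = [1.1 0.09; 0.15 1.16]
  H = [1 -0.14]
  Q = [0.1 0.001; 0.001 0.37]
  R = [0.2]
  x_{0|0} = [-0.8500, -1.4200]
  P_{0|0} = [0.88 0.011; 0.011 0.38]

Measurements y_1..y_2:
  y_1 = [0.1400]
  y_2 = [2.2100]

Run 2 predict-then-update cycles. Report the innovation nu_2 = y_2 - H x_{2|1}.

step 1: x^-=[-1.0628, -1.7747]  P^-=[1.1701 0.2001; 0.2001 0.9050]  S=[1.3318]  K=[0.8575; 0.0551]  nu=[0.9543]  x^+=[-0.2444, -1.7221]  P^+=[0.1907 0.1371; 0.1371 0.9009]
step 2: x^-=[-0.4238, -2.0343]  P^-=[0.3652 0.3034; 0.3034 1.6343]  S=[0.5123]  K=[0.6300; 0.1456]  nu=[2.3490]  x^+=[1.0560, -1.6924]  P^+=[0.1619 0.2564; 0.2564 1.6234]

innov = [2.3490]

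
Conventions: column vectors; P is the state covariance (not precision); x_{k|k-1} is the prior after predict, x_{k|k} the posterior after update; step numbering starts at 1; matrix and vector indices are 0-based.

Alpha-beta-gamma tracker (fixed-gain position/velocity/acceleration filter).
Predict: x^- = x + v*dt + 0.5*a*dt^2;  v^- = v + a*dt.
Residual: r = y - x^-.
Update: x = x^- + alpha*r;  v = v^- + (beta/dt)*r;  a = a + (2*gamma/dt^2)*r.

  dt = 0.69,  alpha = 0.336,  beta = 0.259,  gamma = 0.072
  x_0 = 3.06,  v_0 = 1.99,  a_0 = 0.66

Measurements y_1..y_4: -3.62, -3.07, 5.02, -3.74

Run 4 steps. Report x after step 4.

step 1: x_pred=4.5902  r=-8.2102  x^+=1.8316  v^+=-0.6364  a^+=-1.8232
step 2: x_pred=0.9584  r=-4.0284  x^+=-0.3951  v^+=-3.4066  a^+=-3.0417
step 3: x_pred=-3.4697  r=8.4897  x^+=-0.6172  v^+=-2.3186  a^+=-0.4739
step 4: x_pred=-2.3298  r=-1.4102  x^+=-2.8036  v^+=-3.1749  a^+=-0.9004

x_post = -2.8036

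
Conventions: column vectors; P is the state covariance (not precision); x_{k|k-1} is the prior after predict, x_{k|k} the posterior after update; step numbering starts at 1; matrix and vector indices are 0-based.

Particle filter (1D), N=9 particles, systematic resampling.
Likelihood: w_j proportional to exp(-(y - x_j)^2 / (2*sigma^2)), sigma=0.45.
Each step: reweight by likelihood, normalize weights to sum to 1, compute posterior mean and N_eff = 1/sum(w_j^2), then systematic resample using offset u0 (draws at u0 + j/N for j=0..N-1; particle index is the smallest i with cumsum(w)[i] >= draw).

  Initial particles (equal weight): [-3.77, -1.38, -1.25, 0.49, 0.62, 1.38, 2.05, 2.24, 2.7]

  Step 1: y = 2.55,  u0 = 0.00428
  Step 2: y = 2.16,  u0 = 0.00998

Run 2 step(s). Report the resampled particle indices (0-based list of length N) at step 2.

resampled_idx = [0, 1, 2, 3, 3, 4, 5, 6, 7]

step 1: w=[0.0000, 0.0000, 0.0000, 0.0000, 0.0000, 0.0147, 0.2337, 0.3417, 0.4098]  mean=2.3713  Neff=2.9453  idx=[5, 6, 6, 7, 7, 7, 8, 8, 8]
step 2: w=[0.0339, 0.1476, 0.1476, 0.1497, 0.1497, 0.1497, 0.0740, 0.0740, 0.0740]  mean=2.2569  Neff=7.7926  idx=[0, 1, 2, 3, 3, 4, 5, 6, 7]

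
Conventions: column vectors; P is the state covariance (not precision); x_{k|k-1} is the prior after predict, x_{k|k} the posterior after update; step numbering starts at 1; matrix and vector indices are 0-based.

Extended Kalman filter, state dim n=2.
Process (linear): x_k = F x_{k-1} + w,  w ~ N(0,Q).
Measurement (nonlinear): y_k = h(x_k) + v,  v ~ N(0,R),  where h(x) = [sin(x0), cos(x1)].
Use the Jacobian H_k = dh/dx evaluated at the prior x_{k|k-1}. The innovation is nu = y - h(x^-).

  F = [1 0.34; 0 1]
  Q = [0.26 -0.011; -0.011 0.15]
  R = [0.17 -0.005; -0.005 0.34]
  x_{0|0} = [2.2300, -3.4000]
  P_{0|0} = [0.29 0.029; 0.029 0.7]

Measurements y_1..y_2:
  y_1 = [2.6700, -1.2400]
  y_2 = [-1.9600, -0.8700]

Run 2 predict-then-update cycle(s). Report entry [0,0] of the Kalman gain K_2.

K[0,0] = -0.9652

step 1: x^-=[1.0740, -3.4000]  P^-=[0.6506 0.2560; 0.2560 0.8500]  H_jac=[0.4766 0.0000; 0.0000 -0.2555]  S=[0.3178 -0.0362; -0.0362 0.3955]  K=[0.9670 -0.0769; 0.3248 -0.5195]  nu=[1.7909, -0.2732]  x^+=[2.8269, -2.6764]  P^+=[0.3457 0.1213; 0.1213 0.6975]
step 2: x^-=[1.9169, -2.6764]  P^-=[0.7688 0.3475; 0.3475 0.8475]  H_jac=[-0.3392 0.0000; 0.0000 0.4486]  S=[0.2585 -0.0579; -0.0579 0.5105]  K=[-0.9652 0.1959; -0.2968 0.7110]  nu=[-2.9007, 0.0237]  x^+=[4.7212, -1.7986]  P^+=[0.4866 0.1592; 0.1592 0.5422]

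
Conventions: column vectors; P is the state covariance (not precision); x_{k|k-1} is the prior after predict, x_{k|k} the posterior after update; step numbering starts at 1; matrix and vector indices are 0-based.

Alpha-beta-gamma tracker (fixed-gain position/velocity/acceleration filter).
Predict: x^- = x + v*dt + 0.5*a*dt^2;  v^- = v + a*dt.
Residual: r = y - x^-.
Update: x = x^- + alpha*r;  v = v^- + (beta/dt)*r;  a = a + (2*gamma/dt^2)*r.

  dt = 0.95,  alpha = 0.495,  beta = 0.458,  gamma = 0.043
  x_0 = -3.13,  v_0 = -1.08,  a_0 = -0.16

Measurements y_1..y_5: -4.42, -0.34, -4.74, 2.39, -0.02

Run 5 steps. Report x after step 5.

x_post = 1.2211

step 1: x_pred=-4.2282  r=-0.1918  x^+=-4.3231  v^+=-1.3245  a^+=-0.1783
step 2: x_pred=-5.6618  r=5.3218  x^+=-3.0275  v^+=1.0719  a^+=0.3288
step 3: x_pred=-1.8609  r=-2.8791  x^+=-3.2860  v^+=-0.0038  a^+=0.0545
step 4: x_pred=-3.2650  r=5.6550  x^+=-0.4658  v^+=2.7743  a^+=0.5934
step 5: x_pred=2.4376  r=-2.4576  x^+=1.2211  v^+=2.1532  a^+=0.3592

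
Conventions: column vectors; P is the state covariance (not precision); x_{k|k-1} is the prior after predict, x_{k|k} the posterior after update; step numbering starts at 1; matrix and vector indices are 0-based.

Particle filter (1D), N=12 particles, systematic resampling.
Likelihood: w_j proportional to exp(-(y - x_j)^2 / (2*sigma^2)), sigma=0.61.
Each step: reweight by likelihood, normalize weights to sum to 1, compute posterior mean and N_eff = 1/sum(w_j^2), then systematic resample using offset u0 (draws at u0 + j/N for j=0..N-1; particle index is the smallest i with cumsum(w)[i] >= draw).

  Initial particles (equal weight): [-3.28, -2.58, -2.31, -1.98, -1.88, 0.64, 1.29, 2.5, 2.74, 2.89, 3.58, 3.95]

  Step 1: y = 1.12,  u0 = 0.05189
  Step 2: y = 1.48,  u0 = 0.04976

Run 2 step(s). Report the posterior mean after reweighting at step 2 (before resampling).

step 1: w=[0.0000, 0.0000, 0.0000, 0.0000, 0.0000, 0.4037, 0.5292, 0.0426, 0.0162, 0.0082, 0.0002, 0.0000]  mean=1.1160  Neff=2.2463  idx=[5, 5, 5, 5, 5, 6, 6, 6, 6, 6, 6, 7]
step 2: w=[0.0490, 0.0490, 0.0490, 0.0490, 0.0490, 0.1206, 0.1206, 0.1206, 0.1206, 0.1206, 0.1206, 0.0313]  mean=1.1685  Neff=9.9753  idx=[1, 2, 4, 5, 6, 6, 7, 8, 8, 9, 10, 10]

post_mean = 1.1685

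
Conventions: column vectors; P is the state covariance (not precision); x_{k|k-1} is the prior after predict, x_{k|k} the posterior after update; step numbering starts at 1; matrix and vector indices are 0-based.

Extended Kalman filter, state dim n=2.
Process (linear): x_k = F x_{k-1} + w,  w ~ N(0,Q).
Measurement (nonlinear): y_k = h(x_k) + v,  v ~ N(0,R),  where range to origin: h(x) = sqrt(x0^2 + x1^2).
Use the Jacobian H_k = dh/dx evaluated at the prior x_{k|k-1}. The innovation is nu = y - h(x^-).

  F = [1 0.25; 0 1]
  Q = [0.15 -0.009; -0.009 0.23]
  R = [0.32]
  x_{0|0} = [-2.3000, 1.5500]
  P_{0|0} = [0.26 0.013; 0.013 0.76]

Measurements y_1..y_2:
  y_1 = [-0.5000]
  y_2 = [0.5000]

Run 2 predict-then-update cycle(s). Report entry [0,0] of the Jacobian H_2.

H_jac[0,0] = -0.9843

step 1: x^-=[-1.9125, 1.5500]  P^-=[0.4640 0.1940; 0.1940 0.9900]  H_jac=[-0.7769 0.6296]  S=[0.8027]  K=[-0.2969; 0.5888]  nu=[-2.9617]  x^+=[-1.0332, -0.1938]  P^+=[0.3932 0.3343; 0.3343 0.7117]
step 2: x^-=[-1.0816, -0.1938]  P^-=[0.7549 0.5033; 0.5033 0.9417]  H_jac=[-0.9843 -0.1763]  S=[1.2554]  K=[-0.6626; -0.5269]  nu=[-0.5988]  x^+=[-0.6848, 0.1217]  P^+=[0.2038 0.0650; 0.0650 0.5932]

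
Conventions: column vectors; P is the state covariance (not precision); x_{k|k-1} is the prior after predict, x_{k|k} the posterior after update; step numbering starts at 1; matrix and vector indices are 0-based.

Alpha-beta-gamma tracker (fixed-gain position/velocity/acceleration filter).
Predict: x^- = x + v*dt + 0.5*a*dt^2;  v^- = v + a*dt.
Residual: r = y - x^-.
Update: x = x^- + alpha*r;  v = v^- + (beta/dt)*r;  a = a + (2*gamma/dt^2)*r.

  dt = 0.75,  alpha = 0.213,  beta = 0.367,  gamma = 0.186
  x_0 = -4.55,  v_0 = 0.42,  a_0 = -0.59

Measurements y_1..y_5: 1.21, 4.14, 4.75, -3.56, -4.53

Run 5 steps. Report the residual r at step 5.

resid = -16.6671

step 1: x_pred=-4.4009  r=5.6109  x^+=-3.2058  v^+=2.7231  a^+=3.1207
step 2: x_pred=-0.2858  r=4.4258  x^+=0.6569  v^+=7.2293  a^+=6.0476
step 3: x_pred=7.7798  r=-3.0298  x^+=7.1345  v^+=10.2824  a^+=4.0439
step 4: x_pred=15.9836  r=-19.5436  x^+=11.8208  v^+=3.7520  a^+=-8.8810
step 5: x_pred=12.1371  r=-16.6671  x^+=8.5870  v^+=-11.0645  a^+=-19.9035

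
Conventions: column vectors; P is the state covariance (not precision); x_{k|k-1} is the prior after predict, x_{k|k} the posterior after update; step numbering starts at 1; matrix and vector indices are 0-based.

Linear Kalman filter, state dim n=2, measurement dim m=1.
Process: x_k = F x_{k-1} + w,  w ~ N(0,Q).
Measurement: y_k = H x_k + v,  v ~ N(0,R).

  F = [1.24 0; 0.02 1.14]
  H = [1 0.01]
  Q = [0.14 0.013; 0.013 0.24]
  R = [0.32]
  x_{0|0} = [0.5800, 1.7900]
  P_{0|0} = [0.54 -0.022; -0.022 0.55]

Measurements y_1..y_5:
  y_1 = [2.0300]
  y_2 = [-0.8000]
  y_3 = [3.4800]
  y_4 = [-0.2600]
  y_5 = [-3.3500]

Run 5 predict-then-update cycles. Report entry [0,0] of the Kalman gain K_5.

K[0,0] = 0.5678

step 1: x^-=[0.7192, 2.0522]  P^-=[0.9703 -0.0047; -0.0047 0.9540]  S=[1.2903]  K=[0.7520; 0.0037]  nu=[1.2903]  x^+=[1.6894, 2.0570]  P^+=[0.2407 -0.0083; -0.0083 0.9540]
step 2: x^-=[2.0949, 2.3788]  P^-=[0.5101 0.0072; 0.0072 1.4795]  S=[0.8304]  K=[0.6144; 0.0265]  nu=[-2.9187]  x^+=[0.3017, 2.3016]  P^+=[0.1967 -0.0063; -0.0063 1.4789]
step 3: x^-=[0.3741, 2.6298]  P^-=[0.4424 0.0089; 0.0089 2.1618]  S=[0.7628]  K=[0.5801; 0.0401]  nu=[3.0796]  x^+=[2.1605, 2.7532]  P^+=[0.1857 -0.0088; -0.0088 2.1606]
step 4: x^-=[2.6791, 3.1819]  P^-=[0.4256 0.0052; 0.0052 3.0476]  S=[0.7460]  K=[0.5705; 0.0478]  nu=[-2.9709]  x^+=[0.9840, 3.0398]  P^+=[0.1827 -0.0152; -0.0152 3.0458]
step 5: x^-=[1.2202, 3.4851]  P^-=[0.4210 -0.0039; -0.0039 4.1978]  S=[0.7413]  K=[0.5678; 0.0514]  nu=[-4.6051]  x^+=[-1.3946, 3.2485]  P^+=[0.1820 -0.0255; -0.0255 4.1958]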